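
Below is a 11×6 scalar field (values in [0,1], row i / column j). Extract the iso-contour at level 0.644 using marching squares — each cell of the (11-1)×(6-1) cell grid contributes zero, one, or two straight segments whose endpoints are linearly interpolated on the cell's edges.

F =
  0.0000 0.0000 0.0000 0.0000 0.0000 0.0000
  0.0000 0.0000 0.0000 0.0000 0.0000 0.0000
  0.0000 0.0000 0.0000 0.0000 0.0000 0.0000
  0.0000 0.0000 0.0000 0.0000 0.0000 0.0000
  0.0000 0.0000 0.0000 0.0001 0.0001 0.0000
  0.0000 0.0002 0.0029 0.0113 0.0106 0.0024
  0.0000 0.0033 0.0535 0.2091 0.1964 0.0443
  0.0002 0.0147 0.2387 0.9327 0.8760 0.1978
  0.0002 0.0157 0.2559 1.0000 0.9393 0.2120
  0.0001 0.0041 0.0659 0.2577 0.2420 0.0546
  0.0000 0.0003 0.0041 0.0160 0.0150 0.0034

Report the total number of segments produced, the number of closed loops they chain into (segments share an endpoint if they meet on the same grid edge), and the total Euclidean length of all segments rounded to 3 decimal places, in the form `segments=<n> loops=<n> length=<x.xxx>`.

segments=8 loops=1 length=6.331

cell (6,2): code 0100 → (6.601,3.000)–(7.000,2.584)
cell (6,3): code 1100 → (6.659,4.000)–(6.601,3.000)
cell (6,4): code 1000 → (7.000,4.342)–(6.659,4.000)
cell (7,2): code 0110 → (7.000,2.584)–(8.000,2.522)
cell (7,4): code 1001 → (8.000,4.406)–(7.000,4.342)
cell (8,2): code 0010 → (8.000,2.522)–(8.480,3.000)
cell (8,3): code 0011 → (8.480,3.000)–(8.423,4.000)
cell (8,4): code 0001 → (8.423,4.000)–(8.000,4.406)
total: 8 segments, chained into 1 closed loop(s), length Σ = 6.331003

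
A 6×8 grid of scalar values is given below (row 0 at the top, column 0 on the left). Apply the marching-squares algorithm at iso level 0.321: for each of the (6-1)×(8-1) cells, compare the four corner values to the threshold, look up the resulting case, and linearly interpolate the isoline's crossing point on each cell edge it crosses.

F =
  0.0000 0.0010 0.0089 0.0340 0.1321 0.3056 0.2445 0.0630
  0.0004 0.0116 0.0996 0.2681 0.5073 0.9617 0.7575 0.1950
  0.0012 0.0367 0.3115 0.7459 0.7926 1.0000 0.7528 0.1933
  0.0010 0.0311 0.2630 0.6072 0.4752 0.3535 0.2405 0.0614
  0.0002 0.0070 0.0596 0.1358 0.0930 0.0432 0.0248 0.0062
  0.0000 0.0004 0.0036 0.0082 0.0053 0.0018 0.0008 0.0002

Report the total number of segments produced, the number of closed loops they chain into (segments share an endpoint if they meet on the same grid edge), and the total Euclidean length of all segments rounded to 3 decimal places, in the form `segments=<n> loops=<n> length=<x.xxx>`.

cell (0,3): code 0100 → (0.503,4.000)–(1.000,3.221)
cell (0,4): code 1100 → (0.023,5.000)–(0.503,4.000)
cell (0,5): code 1100 → (0.149,6.000)–(0.023,5.000)
cell (0,6): code 1000 → (1.000,6.776)–(0.149,6.000)
cell (1,2): code 0100 → (1.111,3.000)–(2.000,2.022)
cell (1,3): code 1110 → (1.000,3.221)–(1.111,3.000)
cell (1,6): code 1001 → (2.000,6.772)–(1.000,6.776)
cell (2,2): code 0110 → (2.000,2.022)–(3.000,2.169)
cell (2,5): code 1011 → (3.000,5.288)–(2.843,6.000)
cell (2,6): code 0001 → (2.843,6.000)–(2.000,6.772)
cell (3,2): code 0010 → (3.000,2.169)–(3.607,3.000)
cell (3,3): code 0011 → (3.607,3.000)–(3.403,4.000)
cell (3,4): code 0011 → (3.403,4.000)–(3.105,5.000)
cell (3,5): code 0001 → (3.105,5.000)–(3.000,5.288)
total: 14 segments, chained into 1 closed loop(s), length Σ = 13.044496

segments=14 loops=1 length=13.044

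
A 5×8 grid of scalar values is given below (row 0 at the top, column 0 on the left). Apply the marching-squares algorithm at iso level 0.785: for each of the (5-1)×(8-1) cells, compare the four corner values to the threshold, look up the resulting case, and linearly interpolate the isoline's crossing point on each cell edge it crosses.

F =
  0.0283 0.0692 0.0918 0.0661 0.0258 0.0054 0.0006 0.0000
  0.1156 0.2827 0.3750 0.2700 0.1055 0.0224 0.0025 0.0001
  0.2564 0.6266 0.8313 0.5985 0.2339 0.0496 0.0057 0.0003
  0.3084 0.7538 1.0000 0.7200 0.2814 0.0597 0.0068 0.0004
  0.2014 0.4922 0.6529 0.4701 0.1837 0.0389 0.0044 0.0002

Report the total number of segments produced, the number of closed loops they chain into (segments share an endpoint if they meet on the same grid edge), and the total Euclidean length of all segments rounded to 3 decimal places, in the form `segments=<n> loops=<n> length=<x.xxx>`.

cell (1,1): code 0100 → (1.899,2.000)–(2.000,1.774)
cell (1,2): code 1000 → (2.000,2.199)–(1.899,2.000)
cell (2,1): code 0110 → (2.000,1.774)–(3.000,1.127)
cell (2,2): code 1001 → (3.000,2.768)–(2.000,2.199)
cell (3,1): code 0010 → (3.000,1.127)–(3.619,2.000)
cell (3,2): code 0001 → (3.619,2.000)–(3.000,2.768)
total: 6 segments, chained into 1 closed loop(s), length Σ = 4.870010

segments=6 loops=1 length=4.870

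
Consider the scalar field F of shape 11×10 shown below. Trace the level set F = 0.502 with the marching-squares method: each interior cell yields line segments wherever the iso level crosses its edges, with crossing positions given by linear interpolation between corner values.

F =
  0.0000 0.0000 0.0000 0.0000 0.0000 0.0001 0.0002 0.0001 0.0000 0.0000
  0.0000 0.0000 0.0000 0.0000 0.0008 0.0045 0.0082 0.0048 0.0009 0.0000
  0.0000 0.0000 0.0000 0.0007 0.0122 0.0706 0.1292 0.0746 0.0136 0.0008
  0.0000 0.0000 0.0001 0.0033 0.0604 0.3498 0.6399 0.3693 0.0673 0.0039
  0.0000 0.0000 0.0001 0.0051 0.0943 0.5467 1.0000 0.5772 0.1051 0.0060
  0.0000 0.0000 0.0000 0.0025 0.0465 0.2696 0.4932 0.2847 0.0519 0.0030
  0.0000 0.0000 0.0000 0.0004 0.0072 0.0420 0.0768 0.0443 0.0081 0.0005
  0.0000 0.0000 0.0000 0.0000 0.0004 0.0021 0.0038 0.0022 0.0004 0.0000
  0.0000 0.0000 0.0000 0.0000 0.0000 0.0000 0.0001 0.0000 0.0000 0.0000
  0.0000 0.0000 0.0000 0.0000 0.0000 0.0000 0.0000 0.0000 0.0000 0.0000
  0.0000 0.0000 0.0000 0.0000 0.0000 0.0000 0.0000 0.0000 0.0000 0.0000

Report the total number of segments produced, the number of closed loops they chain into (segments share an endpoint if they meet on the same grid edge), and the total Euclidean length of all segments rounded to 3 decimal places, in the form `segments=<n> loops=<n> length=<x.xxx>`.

cell (2,5): code 0100 → (2.730,6.000)–(3.000,5.525)
cell (2,6): code 1000 → (3.000,6.510)–(2.730,6.000)
cell (3,4): code 0100 → (3.773,5.000)–(4.000,4.901)
cell (3,5): code 1110 → (3.000,5.525)–(3.773,5.000)
cell (3,6): code 1101 → (3.638,7.000)–(3.000,6.510)
cell (3,7): code 1000 → (4.000,7.159)–(3.638,7.000)
cell (4,4): code 0010 → (4.000,4.901)–(4.161,5.000)
cell (4,5): code 0011 → (4.161,5.000)–(4.983,6.000)
cell (4,6): code 0011 → (4.983,6.000)–(4.257,7.000)
cell (4,7): code 0001 → (4.257,7.000)–(4.000,7.159)
total: 10 segments, chained into 1 closed loop(s), length Σ = 6.526512

segments=10 loops=1 length=6.527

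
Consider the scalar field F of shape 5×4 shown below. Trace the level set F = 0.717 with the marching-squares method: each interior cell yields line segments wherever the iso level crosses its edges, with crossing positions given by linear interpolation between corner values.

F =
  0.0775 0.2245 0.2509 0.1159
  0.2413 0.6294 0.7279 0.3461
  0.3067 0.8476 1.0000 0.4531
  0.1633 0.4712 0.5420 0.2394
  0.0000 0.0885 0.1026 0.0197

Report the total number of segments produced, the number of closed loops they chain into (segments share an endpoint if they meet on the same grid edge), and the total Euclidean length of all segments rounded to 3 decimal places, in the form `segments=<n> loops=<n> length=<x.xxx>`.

segments=8 loops=1 length=5.149

cell (0,1): code 0100 → (0.977,2.000)–(1.000,1.889)
cell (0,2): code 1000 → (1.000,2.029)–(0.977,2.000)
cell (1,0): code 0100 → (1.401,1.000)–(2.000,0.759)
cell (1,1): code 1110 → (1.000,1.889)–(1.401,1.000)
cell (1,2): code 1001 → (2.000,2.517)–(1.000,2.029)
cell (2,0): code 0010 → (2.000,0.759)–(2.347,1.000)
cell (2,1): code 0011 → (2.347,1.000)–(2.618,2.000)
cell (2,2): code 0001 → (2.618,2.000)–(2.000,2.517)
total: 8 segments, chained into 1 closed loop(s), length Σ = 5.148565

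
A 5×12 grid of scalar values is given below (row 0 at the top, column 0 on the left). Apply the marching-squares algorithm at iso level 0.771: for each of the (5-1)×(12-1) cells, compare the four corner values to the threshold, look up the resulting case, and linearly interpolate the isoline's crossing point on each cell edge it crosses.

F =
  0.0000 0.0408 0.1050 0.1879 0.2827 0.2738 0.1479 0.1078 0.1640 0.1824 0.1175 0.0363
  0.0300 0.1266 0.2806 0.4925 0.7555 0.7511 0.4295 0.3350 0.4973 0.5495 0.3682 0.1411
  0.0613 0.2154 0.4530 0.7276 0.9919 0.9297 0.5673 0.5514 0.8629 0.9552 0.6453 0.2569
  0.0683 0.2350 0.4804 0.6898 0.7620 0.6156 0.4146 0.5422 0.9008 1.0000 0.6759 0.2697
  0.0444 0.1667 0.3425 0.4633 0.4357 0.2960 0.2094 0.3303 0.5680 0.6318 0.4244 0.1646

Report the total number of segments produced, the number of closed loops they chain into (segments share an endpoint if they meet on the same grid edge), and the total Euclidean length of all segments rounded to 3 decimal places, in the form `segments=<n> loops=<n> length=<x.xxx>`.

segments=14 loops=2 length=12.951

cell (1,3): code 0100 → (1.066,4.000)–(2.000,3.164)
cell (1,4): code 1100 → (1.111,5.000)–(1.066,4.000)
cell (1,5): code 1000 → (2.000,5.438)–(1.111,5.000)
cell (1,7): code 0100 → (1.749,8.000)–(2.000,7.705)
cell (1,8): code 1100 → (1.546,9.000)–(1.749,8.000)
cell (1,9): code 1000 → (2.000,9.594)–(1.546,9.000)
cell (2,3): code 0010 → (2.000,3.164)–(2.961,4.000)
cell (2,4): code 0011 → (2.961,4.000)–(2.505,5.000)
cell (2,5): code 0001 → (2.505,5.000)–(2.000,5.438)
cell (2,7): code 0110 → (2.000,7.705)–(3.000,7.638)
cell (2,9): code 1001 → (3.000,9.707)–(2.000,9.594)
cell (3,7): code 0010 → (3.000,7.638)–(3.390,8.000)
cell (3,8): code 0011 → (3.390,8.000)–(3.622,9.000)
cell (3,9): code 0001 → (3.622,9.000)–(3.000,9.707)
total: 14 segments, chained into 2 closed loop(s), length Σ = 12.950702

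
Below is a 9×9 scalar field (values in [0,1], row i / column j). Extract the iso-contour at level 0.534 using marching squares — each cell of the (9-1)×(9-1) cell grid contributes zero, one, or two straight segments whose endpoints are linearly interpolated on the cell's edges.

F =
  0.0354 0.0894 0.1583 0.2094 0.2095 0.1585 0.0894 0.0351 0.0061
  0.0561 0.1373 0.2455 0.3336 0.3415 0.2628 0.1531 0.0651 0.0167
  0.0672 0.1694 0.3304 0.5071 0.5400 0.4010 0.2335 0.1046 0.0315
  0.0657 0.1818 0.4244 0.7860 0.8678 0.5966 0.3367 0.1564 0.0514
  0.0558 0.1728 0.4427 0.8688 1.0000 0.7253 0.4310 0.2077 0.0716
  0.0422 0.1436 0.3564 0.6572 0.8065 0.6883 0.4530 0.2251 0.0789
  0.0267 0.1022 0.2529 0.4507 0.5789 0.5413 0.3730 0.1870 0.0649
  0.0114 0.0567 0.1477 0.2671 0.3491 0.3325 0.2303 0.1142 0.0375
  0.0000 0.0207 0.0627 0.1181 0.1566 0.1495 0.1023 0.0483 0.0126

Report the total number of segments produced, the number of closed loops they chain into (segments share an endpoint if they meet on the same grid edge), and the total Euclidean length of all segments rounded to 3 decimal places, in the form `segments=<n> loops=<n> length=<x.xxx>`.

cell (1,3): code 0100 → (1.970,4.000)–(2.000,3.818)
cell (1,4): code 1000 → (2.000,4.043)–(1.970,4.000)
cell (2,2): code 0100 → (2.096,3.000)–(3.000,2.303)
cell (2,3): code 1110 → (2.000,3.818)–(2.096,3.000)
cell (2,4): code 1101 → (2.680,5.000)–(2.000,4.043)
cell (2,5): code 1000 → (3.000,5.241)–(2.680,5.000)
cell (3,2): code 0110 → (3.000,2.303)–(4.000,2.214)
cell (3,5): code 1001 → (4.000,5.650)–(3.000,5.241)
cell (4,2): code 0110 → (4.000,2.214)–(5.000,2.590)
cell (4,5): code 1001 → (5.000,5.656)–(4.000,5.650)
cell (5,2): code 0010 → (5.000,2.590)–(5.597,3.000)
cell (5,3): code 0111 → (5.597,3.000)–(6.000,3.650)
cell (5,5): code 1001 → (6.000,5.043)–(5.000,5.656)
cell (6,3): code 0010 → (6.000,3.650)–(6.195,4.000)
cell (6,4): code 0011 → (6.195,4.000)–(6.035,5.000)
cell (6,5): code 0001 → (6.035,5.000)–(6.000,5.043)
total: 16 segments, chained into 1 closed loop(s), length Σ = 12.059770

segments=16 loops=1 length=12.060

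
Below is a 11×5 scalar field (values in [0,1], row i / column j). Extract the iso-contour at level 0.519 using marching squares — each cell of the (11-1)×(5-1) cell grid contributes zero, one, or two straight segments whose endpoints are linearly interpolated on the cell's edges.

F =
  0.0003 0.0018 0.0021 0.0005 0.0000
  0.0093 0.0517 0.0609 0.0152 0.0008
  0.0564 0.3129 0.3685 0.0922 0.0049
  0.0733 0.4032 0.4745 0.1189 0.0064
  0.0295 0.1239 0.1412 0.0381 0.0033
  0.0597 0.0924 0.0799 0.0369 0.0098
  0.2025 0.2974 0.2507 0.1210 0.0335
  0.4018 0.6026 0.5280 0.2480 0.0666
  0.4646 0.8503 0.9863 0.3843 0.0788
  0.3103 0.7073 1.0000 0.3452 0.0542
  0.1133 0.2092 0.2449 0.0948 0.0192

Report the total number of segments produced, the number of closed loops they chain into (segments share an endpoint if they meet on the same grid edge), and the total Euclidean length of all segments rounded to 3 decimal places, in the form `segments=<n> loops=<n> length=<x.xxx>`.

segments=10 loops=1 length=8.597

cell (6,0): code 0100 → (6.726,1.000)–(7.000,0.584)
cell (6,1): code 1100 → (6.968,2.000)–(6.726,1.000)
cell (6,2): code 1000 → (7.000,2.032)–(6.968,2.000)
cell (7,0): code 0110 → (7.000,0.584)–(8.000,0.141)
cell (7,2): code 1001 → (8.000,2.776)–(7.000,2.032)
cell (8,0): code 0110 → (8.000,0.141)–(9.000,0.526)
cell (8,2): code 1001 → (9.000,2.735)–(8.000,2.776)
cell (9,0): code 0010 → (9.000,0.526)–(9.378,1.000)
cell (9,1): code 0011 → (9.378,1.000)–(9.637,2.000)
cell (9,2): code 0001 → (9.637,2.000)–(9.000,2.735)
total: 10 segments, chained into 1 closed loop(s), length Σ = 8.596946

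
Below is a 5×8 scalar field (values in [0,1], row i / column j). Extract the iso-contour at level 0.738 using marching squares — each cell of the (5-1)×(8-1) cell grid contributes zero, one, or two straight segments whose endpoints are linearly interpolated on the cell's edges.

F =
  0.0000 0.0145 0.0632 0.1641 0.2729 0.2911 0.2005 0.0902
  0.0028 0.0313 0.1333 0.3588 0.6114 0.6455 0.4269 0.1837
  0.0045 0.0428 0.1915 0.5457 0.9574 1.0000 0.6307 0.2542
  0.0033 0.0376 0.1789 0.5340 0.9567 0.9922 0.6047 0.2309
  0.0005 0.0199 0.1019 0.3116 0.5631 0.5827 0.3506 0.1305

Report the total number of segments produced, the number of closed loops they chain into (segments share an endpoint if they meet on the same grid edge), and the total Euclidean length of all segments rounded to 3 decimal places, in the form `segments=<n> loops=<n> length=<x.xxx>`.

cell (1,3): code 0100 → (1.366,4.000)–(2.000,3.467)
cell (1,4): code 1100 → (1.261,5.000)–(1.366,4.000)
cell (1,5): code 1000 → (2.000,5.709)–(1.261,5.000)
cell (2,3): code 0110 → (2.000,3.467)–(3.000,3.483)
cell (2,5): code 1001 → (3.000,5.656)–(2.000,5.709)
cell (3,3): code 0010 → (3.000,3.483)–(3.556,4.000)
cell (3,4): code 0011 → (3.556,4.000)–(3.621,5.000)
cell (3,5): code 0001 → (3.621,5.000)–(3.000,5.656)
total: 8 segments, chained into 1 closed loop(s), length Σ = 7.524308

segments=8 loops=1 length=7.524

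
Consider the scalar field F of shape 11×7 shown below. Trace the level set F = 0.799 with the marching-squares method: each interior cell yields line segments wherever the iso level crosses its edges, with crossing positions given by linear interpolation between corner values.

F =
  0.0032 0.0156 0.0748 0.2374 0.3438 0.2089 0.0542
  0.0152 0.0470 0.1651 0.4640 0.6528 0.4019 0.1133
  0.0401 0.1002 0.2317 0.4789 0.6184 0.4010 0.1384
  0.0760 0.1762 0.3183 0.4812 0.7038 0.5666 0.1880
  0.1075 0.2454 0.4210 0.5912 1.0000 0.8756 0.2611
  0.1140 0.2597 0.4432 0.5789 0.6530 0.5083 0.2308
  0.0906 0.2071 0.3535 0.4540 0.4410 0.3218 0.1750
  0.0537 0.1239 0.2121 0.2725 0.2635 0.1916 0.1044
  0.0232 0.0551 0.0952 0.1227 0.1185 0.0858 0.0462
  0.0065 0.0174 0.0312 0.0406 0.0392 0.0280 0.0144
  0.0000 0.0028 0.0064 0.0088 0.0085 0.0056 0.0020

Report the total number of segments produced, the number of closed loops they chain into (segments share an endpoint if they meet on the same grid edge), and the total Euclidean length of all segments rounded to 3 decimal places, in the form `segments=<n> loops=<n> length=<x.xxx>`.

segments=6 loops=1 length=4.274

cell (3,3): code 0100 → (3.321,4.000)–(4.000,3.508)
cell (3,4): code 1100 → (3.752,5.000)–(3.321,4.000)
cell (3,5): code 1000 → (4.000,5.125)–(3.752,5.000)
cell (4,3): code 0010 → (4.000,3.508)–(4.579,4.000)
cell (4,4): code 0011 → (4.579,4.000)–(4.209,5.000)
cell (4,5): code 0001 → (4.209,5.000)–(4.000,5.125)
total: 6 segments, chained into 1 closed loop(s), length Σ = 4.273535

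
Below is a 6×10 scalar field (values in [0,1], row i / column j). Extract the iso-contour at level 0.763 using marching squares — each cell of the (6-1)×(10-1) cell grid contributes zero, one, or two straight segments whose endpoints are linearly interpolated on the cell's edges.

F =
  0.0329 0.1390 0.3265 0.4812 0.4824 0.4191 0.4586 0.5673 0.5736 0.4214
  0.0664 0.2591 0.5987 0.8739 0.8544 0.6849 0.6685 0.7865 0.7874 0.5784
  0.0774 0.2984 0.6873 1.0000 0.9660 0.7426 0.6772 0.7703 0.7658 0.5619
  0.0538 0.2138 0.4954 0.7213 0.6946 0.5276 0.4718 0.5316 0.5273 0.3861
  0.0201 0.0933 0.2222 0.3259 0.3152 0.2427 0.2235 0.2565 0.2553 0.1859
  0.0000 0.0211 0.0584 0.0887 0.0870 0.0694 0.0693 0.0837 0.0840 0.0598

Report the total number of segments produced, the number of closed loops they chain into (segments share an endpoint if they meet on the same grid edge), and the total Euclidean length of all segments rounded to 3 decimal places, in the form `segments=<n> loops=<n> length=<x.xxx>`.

segments=16 loops=2 length=12.038

cell (0,2): code 0100 → (0.718,3.000)–(1.000,2.597)
cell (0,3): code 1100 → (0.754,4.000)–(0.718,3.000)
cell (0,4): code 1000 → (1.000,4.539)–(0.754,4.000)
cell (0,6): code 0100 → (0.893,7.000)–(1.000,6.801)
cell (0,7): code 1100 → (0.886,8.000)–(0.893,7.000)
cell (0,8): code 1000 → (1.000,8.117)–(0.886,8.000)
cell (1,2): code 0110 → (1.000,2.597)–(2.000,2.242)
cell (1,4): code 1001 → (2.000,4.909)–(1.000,4.539)
cell (1,6): code 0110 → (1.000,6.801)–(2.000,6.922)
cell (1,8): code 1001 → (2.000,8.014)–(1.000,8.117)
cell (2,2): code 0010 → (2.000,2.242)–(2.850,3.000)
cell (2,3): code 0011 → (2.850,3.000)–(2.748,4.000)
cell (2,4): code 0001 → (2.748,4.000)–(2.000,4.909)
cell (2,6): code 0010 → (2.000,6.922)–(2.031,7.000)
cell (2,7): code 0011 → (2.031,7.000)–(2.012,8.000)
cell (2,8): code 0001 → (2.012,8.000)–(2.000,8.014)
total: 16 segments, chained into 2 closed loop(s), length Σ = 12.038210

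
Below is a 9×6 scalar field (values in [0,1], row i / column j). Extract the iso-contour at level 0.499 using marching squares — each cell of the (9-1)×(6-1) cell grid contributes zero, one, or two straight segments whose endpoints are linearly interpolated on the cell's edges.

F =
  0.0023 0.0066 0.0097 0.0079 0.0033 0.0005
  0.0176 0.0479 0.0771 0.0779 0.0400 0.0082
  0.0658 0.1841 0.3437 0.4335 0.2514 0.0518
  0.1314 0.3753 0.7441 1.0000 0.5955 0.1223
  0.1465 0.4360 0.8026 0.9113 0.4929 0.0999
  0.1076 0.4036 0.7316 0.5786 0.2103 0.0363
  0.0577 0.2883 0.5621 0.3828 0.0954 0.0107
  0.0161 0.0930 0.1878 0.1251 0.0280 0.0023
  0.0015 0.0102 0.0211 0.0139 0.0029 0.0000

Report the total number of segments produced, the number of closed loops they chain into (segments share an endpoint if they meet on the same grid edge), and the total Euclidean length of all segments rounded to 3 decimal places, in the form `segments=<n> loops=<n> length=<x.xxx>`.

segments=14 loops=1 length=10.884

cell (2,1): code 0100 → (2.388,2.000)–(3.000,1.335)
cell (2,2): code 1100 → (2.116,3.000)–(2.388,2.000)
cell (2,3): code 1100 → (2.720,4.000)–(2.116,3.000)
cell (2,4): code 1000 → (3.000,4.204)–(2.720,4.000)
cell (3,1): code 0110 → (3.000,1.335)–(4.000,1.172)
cell (3,3): code 1011 → (4.000,3.985)–(3.941,4.000)
cell (3,4): code 0001 → (3.941,4.000)–(3.000,4.204)
cell (4,1): code 0110 → (4.000,1.172)–(5.000,1.291)
cell (4,3): code 1001 → (5.000,3.216)–(4.000,3.985)
cell (5,1): code 0110 → (5.000,1.291)–(6.000,1.770)
cell (5,2): code 1011 → (6.000,2.352)–(5.407,3.000)
cell (5,3): code 0001 → (5.407,3.000)–(5.000,3.216)
cell (6,1): code 0010 → (6.000,1.770)–(6.169,2.000)
cell (6,2): code 0001 → (6.169,2.000)–(6.000,2.352)
total: 14 segments, chained into 1 closed loop(s), length Σ = 10.884126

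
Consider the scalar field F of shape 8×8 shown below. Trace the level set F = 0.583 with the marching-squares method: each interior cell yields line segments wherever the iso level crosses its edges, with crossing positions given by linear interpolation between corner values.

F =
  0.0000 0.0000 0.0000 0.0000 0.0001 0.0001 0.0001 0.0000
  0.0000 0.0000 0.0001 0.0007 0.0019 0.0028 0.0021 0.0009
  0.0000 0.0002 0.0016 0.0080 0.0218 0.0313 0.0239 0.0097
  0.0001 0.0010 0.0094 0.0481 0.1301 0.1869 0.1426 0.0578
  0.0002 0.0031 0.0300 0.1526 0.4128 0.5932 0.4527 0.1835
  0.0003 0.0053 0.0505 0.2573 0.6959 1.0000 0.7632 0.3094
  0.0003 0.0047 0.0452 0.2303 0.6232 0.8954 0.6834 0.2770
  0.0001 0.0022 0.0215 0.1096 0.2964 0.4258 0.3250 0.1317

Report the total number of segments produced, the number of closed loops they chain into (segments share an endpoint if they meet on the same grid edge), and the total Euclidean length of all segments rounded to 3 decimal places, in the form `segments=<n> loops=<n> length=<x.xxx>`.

cell (3,4): code 0100 → (3.975,5.000)–(4.000,4.943)
cell (3,5): code 1000 → (4.000,5.073)–(3.975,5.000)
cell (4,3): code 0100 → (4.601,4.000)–(5.000,3.743)
cell (4,4): code 1110 → (4.000,4.943)–(4.601,4.000)
cell (4,5): code 1101 → (4.420,6.000)–(4.000,5.073)
cell (4,6): code 1000 → (5.000,6.397)–(4.420,6.000)
cell (5,3): code 0110 → (5.000,3.743)–(6.000,3.898)
cell (5,6): code 1001 → (6.000,6.247)–(5.000,6.397)
cell (6,3): code 0010 → (6.000,3.898)–(6.123,4.000)
cell (6,4): code 0011 → (6.123,4.000)–(6.665,5.000)
cell (6,5): code 0011 → (6.665,5.000)–(6.280,6.000)
cell (6,6): code 0001 → (6.280,6.000)–(6.000,6.247)
total: 12 segments, chained into 1 closed loop(s), length Σ = 8.218998

segments=12 loops=1 length=8.219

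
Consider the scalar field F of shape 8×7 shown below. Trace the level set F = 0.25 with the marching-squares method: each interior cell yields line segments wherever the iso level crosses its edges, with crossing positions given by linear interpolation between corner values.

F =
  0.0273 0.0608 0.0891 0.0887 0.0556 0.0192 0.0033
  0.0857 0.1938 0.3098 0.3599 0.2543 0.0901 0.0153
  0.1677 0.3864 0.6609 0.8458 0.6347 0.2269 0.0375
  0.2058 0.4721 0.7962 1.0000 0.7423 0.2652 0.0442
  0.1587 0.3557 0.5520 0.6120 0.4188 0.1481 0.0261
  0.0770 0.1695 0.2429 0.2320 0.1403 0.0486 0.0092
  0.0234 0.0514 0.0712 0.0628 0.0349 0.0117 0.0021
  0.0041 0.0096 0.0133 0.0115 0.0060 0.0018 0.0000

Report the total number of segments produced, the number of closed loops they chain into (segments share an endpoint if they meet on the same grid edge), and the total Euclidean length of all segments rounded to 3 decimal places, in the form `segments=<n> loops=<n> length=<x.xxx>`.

cell (0,1): code 0100 → (0.729,2.000)–(1.000,1.484)
cell (0,2): code 1100 → (0.595,3.000)–(0.729,2.000)
cell (0,3): code 1100 → (0.978,4.000)–(0.595,3.000)
cell (0,4): code 1000 → (1.000,4.026)–(0.978,4.000)
cell (1,0): code 0100 → (1.292,1.000)–(2.000,0.376)
cell (1,1): code 1110 → (1.000,1.484)–(1.292,1.000)
cell (1,4): code 1001 → (2.000,4.943)–(1.000,4.026)
cell (2,0): code 0110 → (2.000,0.376)–(3.000,0.166)
cell (2,4): code 1101 → (2.603,5.000)–(2.000,4.943)
cell (2,5): code 1000 → (3.000,5.069)–(2.603,5.000)
cell (3,0): code 0110 → (3.000,0.166)–(4.000,0.463)
cell (3,4): code 1011 → (4.000,4.624)–(3.130,5.000)
cell (3,5): code 0001 → (3.130,5.000)–(3.000,5.069)
cell (4,0): code 0010 → (4.000,0.463)–(4.568,1.000)
cell (4,1): code 0011 → (4.568,1.000)–(4.977,2.000)
cell (4,2): code 0011 → (4.977,2.000)–(4.953,3.000)
cell (4,3): code 0011 → (4.953,3.000)–(4.606,4.000)
cell (4,4): code 0001 → (4.606,4.000)–(4.000,4.624)
total: 18 segments, chained into 1 closed loop(s), length Σ = 14.521214

segments=18 loops=1 length=14.521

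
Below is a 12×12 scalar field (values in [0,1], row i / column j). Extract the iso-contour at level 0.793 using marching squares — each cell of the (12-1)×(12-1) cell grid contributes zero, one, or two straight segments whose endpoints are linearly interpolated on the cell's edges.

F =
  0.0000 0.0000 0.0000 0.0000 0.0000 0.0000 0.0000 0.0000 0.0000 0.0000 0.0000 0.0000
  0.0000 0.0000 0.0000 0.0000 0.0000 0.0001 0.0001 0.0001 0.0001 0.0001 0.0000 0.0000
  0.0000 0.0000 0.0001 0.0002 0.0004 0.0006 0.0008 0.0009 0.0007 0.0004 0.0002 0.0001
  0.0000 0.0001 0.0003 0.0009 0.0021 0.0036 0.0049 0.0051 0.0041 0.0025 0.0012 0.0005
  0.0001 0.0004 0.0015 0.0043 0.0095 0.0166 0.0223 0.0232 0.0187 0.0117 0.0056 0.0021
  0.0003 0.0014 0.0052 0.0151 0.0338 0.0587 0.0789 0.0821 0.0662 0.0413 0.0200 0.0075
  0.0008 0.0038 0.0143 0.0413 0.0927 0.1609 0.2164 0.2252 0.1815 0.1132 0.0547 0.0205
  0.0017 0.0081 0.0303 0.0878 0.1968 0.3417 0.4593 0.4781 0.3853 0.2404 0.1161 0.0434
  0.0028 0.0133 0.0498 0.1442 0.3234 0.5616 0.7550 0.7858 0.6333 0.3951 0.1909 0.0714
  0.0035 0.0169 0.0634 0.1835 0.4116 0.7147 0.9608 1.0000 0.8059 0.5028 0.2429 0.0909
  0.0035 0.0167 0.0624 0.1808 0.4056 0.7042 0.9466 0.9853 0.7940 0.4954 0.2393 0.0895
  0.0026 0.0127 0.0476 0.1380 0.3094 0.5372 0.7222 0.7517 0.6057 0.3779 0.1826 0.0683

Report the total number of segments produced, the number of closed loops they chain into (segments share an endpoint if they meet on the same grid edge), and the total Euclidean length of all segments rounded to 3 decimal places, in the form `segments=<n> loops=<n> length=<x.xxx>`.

segments=10 loops=1 length=8.742

cell (8,5): code 0100 → (8.185,6.000)–(9.000,5.318)
cell (8,6): code 1100 → (8.034,7.000)–(8.185,6.000)
cell (8,7): code 1100 → (8.925,8.000)–(8.034,7.000)
cell (8,8): code 1000 → (9.000,8.043)–(8.925,8.000)
cell (9,5): code 0110 → (9.000,5.318)–(10.000,5.366)
cell (9,8): code 1001 → (10.000,8.003)–(9.000,8.043)
cell (10,5): code 0010 → (10.000,5.366)–(10.684,6.000)
cell (10,6): code 0011 → (10.684,6.000)–(10.823,7.000)
cell (10,7): code 0011 → (10.823,7.000)–(10.005,8.000)
cell (10,8): code 0001 → (10.005,8.000)–(10.000,8.003)
total: 10 segments, chained into 1 closed loop(s), length Σ = 8.742441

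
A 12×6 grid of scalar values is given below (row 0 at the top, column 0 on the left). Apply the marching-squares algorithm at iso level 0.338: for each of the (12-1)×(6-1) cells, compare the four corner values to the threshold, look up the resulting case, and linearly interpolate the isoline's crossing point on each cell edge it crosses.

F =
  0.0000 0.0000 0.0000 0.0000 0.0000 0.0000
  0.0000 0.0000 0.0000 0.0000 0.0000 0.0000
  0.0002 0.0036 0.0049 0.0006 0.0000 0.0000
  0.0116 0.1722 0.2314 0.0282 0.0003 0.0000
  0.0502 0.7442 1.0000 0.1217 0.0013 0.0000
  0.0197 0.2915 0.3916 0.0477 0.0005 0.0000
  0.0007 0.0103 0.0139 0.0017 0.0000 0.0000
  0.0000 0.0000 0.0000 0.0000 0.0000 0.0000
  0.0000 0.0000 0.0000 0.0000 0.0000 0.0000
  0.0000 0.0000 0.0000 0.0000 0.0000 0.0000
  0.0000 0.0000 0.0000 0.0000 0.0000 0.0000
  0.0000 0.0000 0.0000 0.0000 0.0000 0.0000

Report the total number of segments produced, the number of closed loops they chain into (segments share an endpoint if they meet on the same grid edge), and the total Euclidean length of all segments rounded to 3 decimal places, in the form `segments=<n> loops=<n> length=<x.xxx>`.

segments=8 loops=1 length=6.553

cell (3,0): code 0100 → (3.290,1.000)–(4.000,0.415)
cell (3,1): code 1100 → (3.139,2.000)–(3.290,1.000)
cell (3,2): code 1000 → (4.000,2.754)–(3.139,2.000)
cell (4,0): code 0010 → (4.000,0.415)–(4.897,1.000)
cell (4,1): code 0111 → (4.897,1.000)–(5.000,1.465)
cell (4,2): code 1001 → (5.000,2.156)–(4.000,2.754)
cell (5,1): code 0010 → (5.000,1.465)–(5.142,2.000)
cell (5,2): code 0001 → (5.142,2.000)–(5.000,2.156)
total: 8 segments, chained into 1 closed loop(s), length Σ = 6.553048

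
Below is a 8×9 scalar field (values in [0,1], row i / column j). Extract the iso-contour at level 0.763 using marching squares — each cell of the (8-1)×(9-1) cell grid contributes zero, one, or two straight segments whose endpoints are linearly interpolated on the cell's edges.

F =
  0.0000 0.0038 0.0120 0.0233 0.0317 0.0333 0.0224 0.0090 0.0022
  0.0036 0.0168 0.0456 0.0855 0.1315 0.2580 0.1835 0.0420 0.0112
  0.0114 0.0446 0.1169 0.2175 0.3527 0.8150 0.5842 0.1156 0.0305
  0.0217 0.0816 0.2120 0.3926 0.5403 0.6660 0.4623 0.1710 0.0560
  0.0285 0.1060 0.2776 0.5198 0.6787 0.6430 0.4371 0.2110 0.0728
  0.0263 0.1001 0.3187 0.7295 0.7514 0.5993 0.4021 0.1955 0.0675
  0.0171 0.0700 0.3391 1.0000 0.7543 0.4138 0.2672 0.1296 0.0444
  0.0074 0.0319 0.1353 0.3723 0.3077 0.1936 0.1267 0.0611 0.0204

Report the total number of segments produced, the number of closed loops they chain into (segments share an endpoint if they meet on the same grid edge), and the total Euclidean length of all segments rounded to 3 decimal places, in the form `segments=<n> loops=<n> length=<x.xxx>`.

segments=8 loops=2 length=4.979

cell (1,4): code 0100 → (1.907,5.000)–(2.000,4.888)
cell (1,5): code 1000 → (2.000,5.225)–(1.907,5.000)
cell (2,4): code 0010 → (2.000,4.888)–(2.349,5.000)
cell (2,5): code 0001 → (2.349,5.000)–(2.000,5.225)
cell (5,2): code 0100 → (5.124,3.000)–(6.000,2.641)
cell (5,3): code 1000 → (6.000,3.965)–(5.124,3.000)
cell (6,2): code 0010 → (6.000,2.641)–(6.378,3.000)
cell (6,3): code 0001 → (6.378,3.000)–(6.000,3.965)
total: 8 segments, chained into 2 closed loop(s), length Σ = 4.978514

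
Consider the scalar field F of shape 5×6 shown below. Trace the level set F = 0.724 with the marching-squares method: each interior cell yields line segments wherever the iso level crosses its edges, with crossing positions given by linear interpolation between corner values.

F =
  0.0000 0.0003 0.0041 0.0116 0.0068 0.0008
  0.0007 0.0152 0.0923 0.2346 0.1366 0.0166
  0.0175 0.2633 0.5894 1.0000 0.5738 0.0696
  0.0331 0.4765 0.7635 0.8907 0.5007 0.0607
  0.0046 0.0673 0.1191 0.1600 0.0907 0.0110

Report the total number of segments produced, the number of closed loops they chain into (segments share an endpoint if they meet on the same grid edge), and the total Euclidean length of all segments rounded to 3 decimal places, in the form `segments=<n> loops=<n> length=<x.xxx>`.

segments=8 loops=1 length=5.282

cell (1,2): code 0100 → (1.639,3.000)–(2.000,2.328)
cell (1,3): code 1000 → (2.000,3.648)–(1.639,3.000)
cell (2,1): code 0100 → (2.773,2.000)–(3.000,1.862)
cell (2,2): code 1110 → (2.000,2.328)–(2.773,2.000)
cell (2,3): code 1001 → (3.000,3.427)–(2.000,3.648)
cell (3,1): code 0010 → (3.000,1.862)–(3.061,2.000)
cell (3,2): code 0011 → (3.061,2.000)–(3.228,3.000)
cell (3,3): code 0001 → (3.228,3.000)–(3.000,3.427)
total: 8 segments, chained into 1 closed loop(s), length Σ = 5.282060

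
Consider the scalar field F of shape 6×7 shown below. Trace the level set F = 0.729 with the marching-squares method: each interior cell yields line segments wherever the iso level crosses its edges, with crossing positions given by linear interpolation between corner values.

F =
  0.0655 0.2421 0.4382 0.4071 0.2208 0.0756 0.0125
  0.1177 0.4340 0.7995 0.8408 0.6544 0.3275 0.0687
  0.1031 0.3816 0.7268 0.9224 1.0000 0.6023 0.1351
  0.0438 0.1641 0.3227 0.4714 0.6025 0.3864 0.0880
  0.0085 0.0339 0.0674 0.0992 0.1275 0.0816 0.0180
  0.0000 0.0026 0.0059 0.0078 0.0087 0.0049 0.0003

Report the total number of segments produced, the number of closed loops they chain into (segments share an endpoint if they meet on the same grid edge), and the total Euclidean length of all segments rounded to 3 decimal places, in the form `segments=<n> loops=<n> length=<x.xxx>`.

segments=10 loops=1 length=7.517

cell (0,1): code 0100 → (0.805,2.000)–(1.000,1.807)
cell (0,2): code 1100 → (0.742,3.000)–(0.805,2.000)
cell (0,3): code 1000 → (1.000,3.600)–(0.742,3.000)
cell (1,1): code 0010 → (1.000,1.807)–(1.970,2.000)
cell (1,2): code 0111 → (1.970,2.000)–(2.000,2.011)
cell (1,3): code 1101 → (1.216,4.000)–(1.000,3.600)
cell (1,4): code 1000 → (2.000,4.681)–(1.216,4.000)
cell (2,2): code 0010 → (2.000,2.011)–(2.429,3.000)
cell (2,3): code 0011 → (2.429,3.000)–(2.682,4.000)
cell (2,4): code 0001 → (2.682,4.000)–(2.000,4.681)
total: 10 segments, chained into 1 closed loop(s), length Σ = 7.516900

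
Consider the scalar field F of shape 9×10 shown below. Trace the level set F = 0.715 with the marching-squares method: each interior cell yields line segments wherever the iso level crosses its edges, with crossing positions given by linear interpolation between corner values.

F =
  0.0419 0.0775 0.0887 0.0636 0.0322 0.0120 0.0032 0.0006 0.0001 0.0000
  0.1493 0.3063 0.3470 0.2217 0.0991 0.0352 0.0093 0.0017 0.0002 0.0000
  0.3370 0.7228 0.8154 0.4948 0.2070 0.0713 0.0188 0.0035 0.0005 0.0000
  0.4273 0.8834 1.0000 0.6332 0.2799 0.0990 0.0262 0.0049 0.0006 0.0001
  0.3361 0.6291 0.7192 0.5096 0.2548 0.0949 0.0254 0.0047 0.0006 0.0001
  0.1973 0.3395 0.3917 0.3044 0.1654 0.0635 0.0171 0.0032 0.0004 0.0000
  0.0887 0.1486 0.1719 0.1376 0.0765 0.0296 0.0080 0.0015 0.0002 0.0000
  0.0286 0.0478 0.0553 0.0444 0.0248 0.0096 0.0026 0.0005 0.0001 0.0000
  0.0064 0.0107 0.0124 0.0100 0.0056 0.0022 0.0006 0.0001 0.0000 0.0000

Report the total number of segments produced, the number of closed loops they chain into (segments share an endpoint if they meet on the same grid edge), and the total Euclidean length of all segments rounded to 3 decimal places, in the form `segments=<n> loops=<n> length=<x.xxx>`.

cell (1,0): code 0100 → (1.981,1.000)–(2.000,0.980)
cell (1,1): code 1100 → (1.786,2.000)–(1.981,1.000)
cell (1,2): code 1000 → (2.000,2.313)–(1.786,2.000)
cell (2,0): code 0110 → (2.000,0.980)–(3.000,0.631)
cell (2,2): code 1001 → (3.000,2.777)–(2.000,2.313)
cell (3,0): code 0010 → (3.000,0.631)–(3.662,1.000)
cell (3,1): code 0111 → (3.662,1.000)–(4.000,1.953)
cell (3,2): code 1001 → (4.000,2.020)–(3.000,2.777)
cell (4,1): code 0010 → (4.000,1.953)–(4.013,2.000)
cell (4,2): code 0001 → (4.013,2.000)–(4.000,2.020)
total: 10 segments, chained into 1 closed loop(s), length Σ = 6.683451

segments=10 loops=1 length=6.683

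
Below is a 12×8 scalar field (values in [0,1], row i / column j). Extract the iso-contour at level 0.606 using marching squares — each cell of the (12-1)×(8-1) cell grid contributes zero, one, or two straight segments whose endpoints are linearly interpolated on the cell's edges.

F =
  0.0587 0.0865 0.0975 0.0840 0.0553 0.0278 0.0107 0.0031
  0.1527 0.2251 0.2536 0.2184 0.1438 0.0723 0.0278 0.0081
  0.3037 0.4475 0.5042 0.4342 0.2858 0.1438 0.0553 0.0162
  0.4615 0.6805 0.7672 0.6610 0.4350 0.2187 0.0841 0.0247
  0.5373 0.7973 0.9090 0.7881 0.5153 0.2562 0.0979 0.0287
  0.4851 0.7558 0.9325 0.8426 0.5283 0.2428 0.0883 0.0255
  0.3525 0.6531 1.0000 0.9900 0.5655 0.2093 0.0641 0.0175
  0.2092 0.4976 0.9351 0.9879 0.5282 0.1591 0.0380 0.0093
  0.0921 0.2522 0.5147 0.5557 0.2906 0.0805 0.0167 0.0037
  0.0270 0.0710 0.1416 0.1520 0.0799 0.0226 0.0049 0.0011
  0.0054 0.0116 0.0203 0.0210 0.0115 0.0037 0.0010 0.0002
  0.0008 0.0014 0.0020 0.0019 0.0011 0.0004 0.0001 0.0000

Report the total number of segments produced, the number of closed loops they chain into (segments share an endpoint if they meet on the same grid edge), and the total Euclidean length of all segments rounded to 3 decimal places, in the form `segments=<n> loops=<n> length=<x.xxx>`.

segments=16 loops=1 length=14.575

cell (2,0): code 0100 → (2.680,1.000)–(3.000,0.660)
cell (2,1): code 1100 → (2.387,2.000)–(2.680,1.000)
cell (2,2): code 1100 → (2.757,3.000)–(2.387,2.000)
cell (2,3): code 1000 → (3.000,3.243)–(2.757,3.000)
cell (3,0): code 0110 → (3.000,0.660)–(4.000,0.264)
cell (3,3): code 1001 → (4.000,3.668)–(3.000,3.243)
cell (4,0): code 0110 → (4.000,0.264)–(5.000,0.447)
cell (4,3): code 1001 → (5.000,3.753)–(4.000,3.668)
cell (5,0): code 0110 → (5.000,0.447)–(6.000,0.843)
cell (5,3): code 1001 → (6.000,3.905)–(5.000,3.753)
cell (6,0): code 0010 → (6.000,0.843)–(6.303,1.000)
cell (6,1): code 0111 → (6.303,1.000)–(7.000,1.248)
cell (6,3): code 1001 → (7.000,3.831)–(6.000,3.905)
cell (7,1): code 0010 → (7.000,1.248)–(7.783,2.000)
cell (7,2): code 0011 → (7.783,2.000)–(7.884,3.000)
cell (7,3): code 0001 → (7.884,3.000)–(7.000,3.831)
total: 16 segments, chained into 1 closed loop(s), length Σ = 14.575074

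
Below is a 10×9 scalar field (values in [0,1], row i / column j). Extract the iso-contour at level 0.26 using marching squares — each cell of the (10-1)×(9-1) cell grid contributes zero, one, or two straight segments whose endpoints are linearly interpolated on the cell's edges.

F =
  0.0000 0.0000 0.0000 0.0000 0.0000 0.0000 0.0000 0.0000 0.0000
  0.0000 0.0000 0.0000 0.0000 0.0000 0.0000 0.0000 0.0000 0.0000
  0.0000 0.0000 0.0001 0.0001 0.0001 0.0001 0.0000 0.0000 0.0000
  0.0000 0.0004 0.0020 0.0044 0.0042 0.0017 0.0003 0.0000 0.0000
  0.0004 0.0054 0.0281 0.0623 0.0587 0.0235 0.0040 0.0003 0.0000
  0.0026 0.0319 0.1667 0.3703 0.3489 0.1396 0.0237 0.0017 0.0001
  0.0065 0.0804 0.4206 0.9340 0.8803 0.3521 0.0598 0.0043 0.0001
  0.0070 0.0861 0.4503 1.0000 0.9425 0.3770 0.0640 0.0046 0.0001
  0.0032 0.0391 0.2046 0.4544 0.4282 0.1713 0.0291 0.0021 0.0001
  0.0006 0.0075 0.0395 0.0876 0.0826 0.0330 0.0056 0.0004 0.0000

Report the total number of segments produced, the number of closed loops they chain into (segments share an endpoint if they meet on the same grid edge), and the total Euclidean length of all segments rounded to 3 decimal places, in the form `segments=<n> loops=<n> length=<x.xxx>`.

segments=16 loops=1 length=12.139

cell (4,2): code 0100 → (4.642,3.000)–(5.000,2.458)
cell (4,3): code 1100 → (4.694,4.000)–(4.642,3.000)
cell (4,4): code 1000 → (5.000,4.425)–(4.694,4.000)
cell (5,1): code 0100 → (5.367,2.000)–(6.000,1.528)
cell (5,2): code 1110 → (5.000,2.458)–(5.367,2.000)
cell (5,4): code 1101 → (5.567,5.000)–(5.000,4.425)
cell (5,5): code 1000 → (6.000,5.315)–(5.567,5.000)
cell (6,1): code 0110 → (6.000,1.528)–(7.000,1.477)
cell (6,5): code 1001 → (7.000,5.374)–(6.000,5.315)
cell (7,1): code 0010 → (7.000,1.477)–(7.775,2.000)
cell (7,2): code 0111 → (7.775,2.000)–(8.000,2.222)
cell (7,4): code 1011 → (8.000,4.655)–(7.569,5.000)
cell (7,5): code 0001 → (7.569,5.000)–(7.000,5.374)
cell (8,2): code 0010 → (8.000,2.222)–(8.530,3.000)
cell (8,3): code 0011 → (8.530,3.000)–(8.487,4.000)
cell (8,4): code 0001 → (8.487,4.000)–(8.000,4.655)
total: 16 segments, chained into 1 closed loop(s), length Σ = 12.139260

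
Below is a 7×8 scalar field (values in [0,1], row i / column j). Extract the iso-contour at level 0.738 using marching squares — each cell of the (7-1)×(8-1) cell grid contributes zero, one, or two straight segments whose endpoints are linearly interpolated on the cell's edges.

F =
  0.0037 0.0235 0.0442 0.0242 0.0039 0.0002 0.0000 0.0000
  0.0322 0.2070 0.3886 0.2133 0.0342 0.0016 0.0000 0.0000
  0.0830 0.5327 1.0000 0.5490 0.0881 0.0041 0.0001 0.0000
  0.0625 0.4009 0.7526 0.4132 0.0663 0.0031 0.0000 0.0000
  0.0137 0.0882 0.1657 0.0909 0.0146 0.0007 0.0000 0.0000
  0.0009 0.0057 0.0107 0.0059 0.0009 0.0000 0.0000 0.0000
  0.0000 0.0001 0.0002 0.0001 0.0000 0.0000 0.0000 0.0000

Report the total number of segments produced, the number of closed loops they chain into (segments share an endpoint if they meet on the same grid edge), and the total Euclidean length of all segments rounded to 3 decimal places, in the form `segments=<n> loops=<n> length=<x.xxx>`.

segments=6 loops=1 length=3.788

cell (1,1): code 0100 → (1.571,2.000)–(2.000,1.439)
cell (1,2): code 1000 → (2.000,2.581)–(1.571,2.000)
cell (2,1): code 0110 → (2.000,1.439)–(3.000,1.958)
cell (2,2): code 1001 → (3.000,2.043)–(2.000,2.581)
cell (3,1): code 0010 → (3.000,1.958)–(3.025,2.000)
cell (3,2): code 0001 → (3.025,2.000)–(3.000,2.043)
total: 6 segments, chained into 1 closed loop(s), length Σ = 3.787875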